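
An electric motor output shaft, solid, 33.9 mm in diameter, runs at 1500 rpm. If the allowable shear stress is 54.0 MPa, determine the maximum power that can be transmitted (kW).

J = πd⁴/32 = π(0.0339)⁴/32 = 1.297×10^-7 m⁴.
T_max = τ_allow·J/r = 5.40×10^7 × 1.297×10^-7 / 0.0169 = 413.1 N·m.
ω = 2π·1500/60 = 157.1 rad/s, so P_max = T_max·ω = 6.488×10^4 W.

64.9 kW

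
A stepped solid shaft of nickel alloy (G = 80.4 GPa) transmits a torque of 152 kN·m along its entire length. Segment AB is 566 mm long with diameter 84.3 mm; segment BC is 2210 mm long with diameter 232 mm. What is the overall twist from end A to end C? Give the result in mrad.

J_AB = π(0.0843)⁴/32 = 4.96×10^-6 m⁴; J_BC = π(0.232)⁴/32 = 2.84×10^-4 m⁴.
θ = (T/G)·Σ L_i/J_i = (152000/80.4×10⁹)·(0.566/4.96×10^-6 + 2.21/2.84×10^-4) = 0.2305 rad.

231 mrad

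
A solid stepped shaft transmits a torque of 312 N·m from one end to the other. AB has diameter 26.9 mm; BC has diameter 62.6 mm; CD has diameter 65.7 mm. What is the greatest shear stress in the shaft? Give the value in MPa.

81.6 MPa

Under the same torque, τ_max = 16T/(πd³) is largest where d is smallest — segment AB (d = 26.9 mm).
τ_max = 16·312.0/(π·(0.0269)³) = 8.163×10^7 Pa.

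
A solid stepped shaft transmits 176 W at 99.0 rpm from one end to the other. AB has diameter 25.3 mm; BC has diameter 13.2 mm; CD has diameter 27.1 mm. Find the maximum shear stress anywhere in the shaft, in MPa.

37.6 MPa

ω = 2π·99.0/60 = 10.37 rad/s, so T = P/ω = 176 / 10.37 = 16.98 N·m.
Under the same torque, τ_max = 16T/(πd³) is largest where d is smallest — segment BC (d = 13.2 mm).
τ_max = 16·16.98/(π·(0.0132)³) = 3.759×10^7 Pa.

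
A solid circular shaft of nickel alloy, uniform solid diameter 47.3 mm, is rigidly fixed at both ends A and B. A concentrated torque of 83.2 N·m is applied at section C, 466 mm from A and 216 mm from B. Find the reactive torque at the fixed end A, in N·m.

26.4 N·m

With uniform GJ and both ends fixed, compatibility θ_AC = θ_CB gives T_A·a = T_B·b, together with T_A + T_B = T₀.
T_A = T₀·b/(a+b) = 83.20·216/682.0 = 26.35 N·m; T_B = 56.85 N·m.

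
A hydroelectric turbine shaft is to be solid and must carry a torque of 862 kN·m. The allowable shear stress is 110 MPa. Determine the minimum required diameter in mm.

For a solid shaft τ_max = 16T/(πd³), so d = (16T/(π τ_allow))^(1/3) = (16·862000/(π·1.10×10^8))^(1/3) = 0.3417 m.

342 mm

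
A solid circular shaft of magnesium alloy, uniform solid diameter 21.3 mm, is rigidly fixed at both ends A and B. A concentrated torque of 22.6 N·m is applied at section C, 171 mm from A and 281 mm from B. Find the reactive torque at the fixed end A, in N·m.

With uniform GJ and both ends fixed, compatibility θ_AC = θ_CB gives T_A·a = T_B·b, together with T_A + T_B = T₀.
T_A = T₀·b/(a+b) = 22.60·281/452.0 = 14.05 N·m; T_B = 8.550 N·m.

14.1 N·m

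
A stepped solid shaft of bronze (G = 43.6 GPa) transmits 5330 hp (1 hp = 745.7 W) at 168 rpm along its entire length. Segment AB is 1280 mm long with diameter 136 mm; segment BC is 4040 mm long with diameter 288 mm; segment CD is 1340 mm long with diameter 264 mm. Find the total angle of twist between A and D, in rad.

ω = 2π·168/60 = 17.59 rad/s, so T = P/ω = 5330×745.7 / 17.59 = 225900 N·m.
J_AB = π(0.136)⁴/32 = 3.36×10^-5 m⁴; J_BC = π(0.288)⁴/32 = 6.75×10^-4 m⁴; J_CD = π(0.264)⁴/32 = 4.77×10^-4 m⁴.
θ = (T/G)·Σ L_i/J_i = (225900/43.6×10⁹)·(1.28/3.36×10^-5 + 4.04/6.75×10^-4 + 1.34/4.77×10^-4) = 0.2430 rad.

0.243 rad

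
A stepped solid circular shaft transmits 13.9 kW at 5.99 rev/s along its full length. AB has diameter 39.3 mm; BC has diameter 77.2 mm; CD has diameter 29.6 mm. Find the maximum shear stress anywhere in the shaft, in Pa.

7.25e7 Pa

ω = 2π·5.99 = 37.64 rad/s, so T = P/ω = 13.9×10³ / 37.64 = 369.3 N·m.
Under the same torque, τ_max = 16T/(πd³) is largest where d is smallest — segment CD (d = 29.6 mm).
τ_max = 16·369.3/(π·(0.0296)³) = 7.253×10^7 Pa.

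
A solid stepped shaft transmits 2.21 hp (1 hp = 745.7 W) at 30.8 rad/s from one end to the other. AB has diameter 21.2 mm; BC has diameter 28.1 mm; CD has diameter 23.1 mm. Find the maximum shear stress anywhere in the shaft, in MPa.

28.6 MPa

ω = 30.8 rad/s, so T = P/ω = 2.21×745.7 / 30.80 = 53.51 N·m.
Under the same torque, τ_max = 16T/(πd³) is largest where d is smallest — segment AB (d = 21.2 mm).
τ_max = 16·53.51/(π·(0.0212)³) = 2.860×10^7 Pa.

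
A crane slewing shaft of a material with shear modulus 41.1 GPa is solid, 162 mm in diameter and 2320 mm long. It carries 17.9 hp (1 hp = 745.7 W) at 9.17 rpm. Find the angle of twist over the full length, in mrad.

11.6 mrad

ω = 2π·9.17/60 = 0.9603 rad/s, so T = P/ω = 17.9×745.7 / 0.9603 = 13900 N·m.
J = πd⁴/32 = π(0.162)⁴/32 = 6.762×10^-5 m⁴.
θ = T·L/(G·J) = 13900 × 2.32 / (41.1×10⁹ × 6.762×10^-5) = 0.01160 rad.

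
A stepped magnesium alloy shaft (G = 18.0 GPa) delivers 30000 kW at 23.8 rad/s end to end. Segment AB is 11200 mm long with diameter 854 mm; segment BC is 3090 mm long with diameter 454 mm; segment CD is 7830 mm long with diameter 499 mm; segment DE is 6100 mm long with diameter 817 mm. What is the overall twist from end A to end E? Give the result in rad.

0.167 rad

ω = 23.8 rad/s, so T = P/ω = 30000×10³ / 23.80 = 1.261e6 N·m.
J_AB = π(0.854)⁴/32 = 0.0522 m⁴; J_BC = π(0.454)⁴/32 = 4.17×10^-3 m⁴; J_CD = π(0.499)⁴/32 = 6.09×10^-3 m⁴; J_DE = π(0.817)⁴/32 = 0.0437 m⁴.
θ = (T/G)·Σ L_i/J_i = (1.261e6/18.0×10⁹)·(11.2/0.0522 + 3.09/4.17×10^-3 + 7.83/6.09×10^-3 + 6.10/0.0437) = 0.1667 rad.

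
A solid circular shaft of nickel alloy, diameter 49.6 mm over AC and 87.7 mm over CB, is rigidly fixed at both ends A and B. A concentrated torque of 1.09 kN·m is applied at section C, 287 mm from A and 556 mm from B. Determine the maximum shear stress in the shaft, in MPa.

Compatibility: T_A·a/J_AC = T_B·b/J_CB with T_A + T_B = T₀.
J_AC = 5.94×10^-7 m⁴, J_CB = 5.81×10^-6 m⁴, so T_A = T₀·(J_AC/a)/((J_AC/a)+(J_CB/b)) = 180.3 N·m, T_B = 909.7 N·m.
τ in each portion: τ_AC = 7.53×10^6 Pa, τ_CB = 6.87×10^6 Pa; maximum is in AC.
τ_max = T_AC·r/J = 180.3·0.0248/5.94×10^-7 = 7.526×10^6 Pa.

7.53 MPa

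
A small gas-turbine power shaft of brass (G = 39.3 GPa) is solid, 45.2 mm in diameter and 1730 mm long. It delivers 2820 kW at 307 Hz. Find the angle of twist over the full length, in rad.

0.157 rad

ω = 2π·307 = 1929 rad/s, so T = P/ω = 2820×10³ / 1929 = 1462 N·m.
J = πd⁴/32 = π(0.0452)⁴/32 = 4.098×10^-7 m⁴.
θ = T·L/(G·J) = 1462 × 1.73 / (39.3×10⁹ × 4.098×10^-7) = 0.1570 rad.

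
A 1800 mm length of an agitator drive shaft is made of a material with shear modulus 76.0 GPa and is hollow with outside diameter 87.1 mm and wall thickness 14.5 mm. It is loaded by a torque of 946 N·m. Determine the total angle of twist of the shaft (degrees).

0.283°

J = π(d_o⁴ − d_i⁴)/32 = π(0.0871⁴ − 0.0581⁴)/32 = 4.532×10^-6 m⁴.
θ = T·L/(G·J) = 946.0 × 1.80 / (76.0×10⁹ × 4.532×10^-6) = 4.944×10^-3 rad.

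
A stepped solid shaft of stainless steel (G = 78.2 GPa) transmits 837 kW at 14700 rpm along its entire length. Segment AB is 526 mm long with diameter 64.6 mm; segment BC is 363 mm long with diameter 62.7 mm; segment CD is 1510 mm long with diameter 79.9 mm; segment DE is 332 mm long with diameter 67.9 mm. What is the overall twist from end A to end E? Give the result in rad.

0.00753 rad

ω = 2π·14700/60 = 1539 rad/s, so T = P/ω = 837×10³ / 1539 = 543.7 N·m.
J_AB = π(0.0646)⁴/32 = 1.71×10^-6 m⁴; J_BC = π(0.0627)⁴/32 = 1.52×10^-6 m⁴; J_CD = π(0.0799)⁴/32 = 4.00×10^-6 m⁴; J_DE = π(0.0679)⁴/32 = 2.09×10^-6 m⁴.
θ = (T/G)·Σ L_i/J_i = (543.7/78.2×10⁹)·(0.526/1.71×10^-6 + 0.363/1.52×10^-6 + 1.51/4.00×10^-6 + 0.332/2.09×10^-6) = 7.533×10^-3 rad.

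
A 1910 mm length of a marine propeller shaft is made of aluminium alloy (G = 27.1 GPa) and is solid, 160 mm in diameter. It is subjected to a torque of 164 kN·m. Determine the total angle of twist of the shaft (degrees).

10.3°

J = πd⁴/32 = π(0.160)⁴/32 = 6.434×10^-5 m⁴.
θ = T·L/(G·J) = 164000 × 1.91 / (27.1×10⁹ × 6.434×10^-5) = 0.1797 rad.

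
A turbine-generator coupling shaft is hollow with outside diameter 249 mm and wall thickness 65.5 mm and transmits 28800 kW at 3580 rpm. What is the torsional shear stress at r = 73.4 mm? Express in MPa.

15.7 MPa

ω = 2π·3580/60 = 374.9 rad/s, so T = P/ω = 28800×10³ / 374.9 = 76820 N·m.
J = π(d_o⁴ − d_i⁴)/32 = π(0.249⁴ − 0.118⁴)/32 = 3.584×10^-4 m⁴.
Shear stress varies linearly with radius: τ = T·r/J = 76820 × 0.0734 / 3.584×10^-4 = 1.573×10^7 Pa.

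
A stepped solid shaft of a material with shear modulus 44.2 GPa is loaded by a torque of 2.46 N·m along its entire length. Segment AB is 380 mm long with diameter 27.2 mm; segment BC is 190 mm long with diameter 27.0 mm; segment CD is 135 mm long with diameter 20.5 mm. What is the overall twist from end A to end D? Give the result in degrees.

0.0590°

J_AB = π(0.0272)⁴/32 = 5.37×10^-8 m⁴; J_BC = π(0.0270)⁴/32 = 5.22×10^-8 m⁴; J_CD = π(0.0205)⁴/32 = 1.73×10^-8 m⁴.
θ = (T/G)·Σ L_i/J_i = (2.460/44.2×10⁹)·(0.380/5.37×10^-8 + 0.190/5.22×10^-8 + 0.135/1.73×10^-8) = 1.030×10^-3 rad.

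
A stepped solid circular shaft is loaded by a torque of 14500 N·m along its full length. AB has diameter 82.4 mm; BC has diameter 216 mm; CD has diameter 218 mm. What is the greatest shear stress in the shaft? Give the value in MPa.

Under the same torque, τ_max = 16T/(πd³) is largest where d is smallest — segment AB (d = 82.4 mm).
τ_max = 16·14500/(π·(0.0824)³) = 1.320×10^8 Pa.

132 MPa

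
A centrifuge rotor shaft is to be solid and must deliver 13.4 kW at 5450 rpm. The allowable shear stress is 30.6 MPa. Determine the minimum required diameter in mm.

15.8 mm

ω = 2π·5450/60 = 570.7 rad/s, so T = P/ω = 13.4×10³ / 570.7 = 23.48 N·m.
For a solid shaft τ_max = 16T/(πd³), so d = (16T/(π τ_allow))^(1/3) = (16·23.48/(π·3.06×10^7))^(1/3) = 0.01575 m.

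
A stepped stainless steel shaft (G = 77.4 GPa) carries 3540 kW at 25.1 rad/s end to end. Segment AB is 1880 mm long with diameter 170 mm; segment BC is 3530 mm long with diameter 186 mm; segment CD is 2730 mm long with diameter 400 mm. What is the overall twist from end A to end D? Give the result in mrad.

ω = 25.1 rad/s, so T = P/ω = 3540×10³ / 25.10 = 141000 N·m.
J_AB = π(0.170)⁴/32 = 8.20×10^-5 m⁴; J_BC = π(0.186)⁴/32 = 1.18×10^-4 m⁴; J_CD = π(0.400)⁴/32 = 2.51×10^-3 m⁴.
θ = (T/G)·Σ L_i/J_i = (141000/77.4×10⁹)·(1.88/8.20×10^-5 + 3.53/1.18×10^-4 + 2.73/2.51×10^-3) = 0.09850 rad.

98.5 mrad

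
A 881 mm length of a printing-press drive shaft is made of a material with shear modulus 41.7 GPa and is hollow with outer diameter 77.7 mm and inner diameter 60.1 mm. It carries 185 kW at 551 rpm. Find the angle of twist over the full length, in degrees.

ω = 2π·551/60 = 57.70 rad/s, so T = P/ω = 185×10³ / 57.70 = 3206 N·m.
J = π(d_o⁴ − d_i⁴)/32 = π(0.0777⁴ − 0.0601⁴)/32 = 2.298×10^-6 m⁴.
θ = T·L/(G·J) = 3206 × 0.881 / (41.7×10⁹ × 2.298×10^-6) = 0.02948 rad.

1.69°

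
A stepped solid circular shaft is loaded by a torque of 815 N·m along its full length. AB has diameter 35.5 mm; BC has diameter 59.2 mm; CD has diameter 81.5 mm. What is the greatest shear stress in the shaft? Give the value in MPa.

Under the same torque, τ_max = 16T/(πd³) is largest where d is smallest — segment AB (d = 35.5 mm).
τ_max = 16·815.0/(π·(0.0355)³) = 9.278×10^7 Pa.

92.8 MPa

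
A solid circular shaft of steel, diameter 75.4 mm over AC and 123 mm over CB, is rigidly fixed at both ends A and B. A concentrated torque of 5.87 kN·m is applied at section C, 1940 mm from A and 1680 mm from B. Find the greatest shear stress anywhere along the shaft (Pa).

Compatibility: T_A·a/J_AC = T_B·b/J_CB with T_A + T_B = T₀.
J_AC = 3.17×10^-6 m⁴, J_CB = 2.25×10^-5 m⁴, so T_A = T₀·(J_AC/a)/((J_AC/a)+(J_CB/b)) = 639.6 N·m, T_B = 5230 N·m.
τ in each portion: τ_AC = 7.60×10^6 Pa, τ_CB = 1.43×10^7 Pa; maximum is in CB.
τ_max = T_CB·r/J = 5230·0.0615/2.25×10^-5 = 1.431×10^7 Pa.

1.43e7 Pa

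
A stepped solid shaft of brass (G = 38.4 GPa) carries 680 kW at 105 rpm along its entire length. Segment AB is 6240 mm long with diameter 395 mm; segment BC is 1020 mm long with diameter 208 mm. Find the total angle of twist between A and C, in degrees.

0.753°

ω = 2π·105/60 = 11.00 rad/s, so T = P/ω = 680×10³ / 11.00 = 61840 N·m.
J_AB = π(0.395)⁴/32 = 2.39×10^-3 m⁴; J_BC = π(0.208)⁴/32 = 1.84×10^-4 m⁴.
θ = (T/G)·Σ L_i/J_i = (61840/38.4×10⁹)·(6.24/2.39×10^-3 + 1.02/1.84×10^-4) = 0.01314 rad.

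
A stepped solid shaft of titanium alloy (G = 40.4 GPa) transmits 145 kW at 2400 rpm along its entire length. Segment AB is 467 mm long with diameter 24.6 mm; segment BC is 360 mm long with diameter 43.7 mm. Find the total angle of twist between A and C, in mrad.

ω = 2π·2400/60 = 251.3 rad/s, so T = P/ω = 145×10³ / 251.3 = 576.9 N·m.
J_AB = π(0.0246)⁴/32 = 3.60×10^-8 m⁴; J_BC = π(0.0437)⁴/32 = 3.58×10^-7 m⁴.
θ = (T/G)·Σ L_i/J_i = (576.9/40.4×10⁹)·(0.467/3.60×10^-8 + 0.360/3.58×10^-7) = 0.1999 rad.

200 mrad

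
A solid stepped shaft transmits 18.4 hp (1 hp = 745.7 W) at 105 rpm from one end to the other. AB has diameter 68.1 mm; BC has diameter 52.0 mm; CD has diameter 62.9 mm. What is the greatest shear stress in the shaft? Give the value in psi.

ω = 2π·105/60 = 11.00 rad/s, so T = P/ω = 18.4×745.7 / 11.00 = 1248 N·m.
Under the same torque, τ_max = 16T/(πd³) is largest where d is smallest — segment BC (d = 52.0 mm).
τ_max = 16·1248/(π·(0.0520)³) = 4.520×10^7 Pa.

6560 psi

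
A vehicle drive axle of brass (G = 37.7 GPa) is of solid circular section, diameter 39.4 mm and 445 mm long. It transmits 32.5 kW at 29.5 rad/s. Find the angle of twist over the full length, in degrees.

3.15°

ω = 29.5 rad/s, so T = P/ω = 32.5×10³ / 29.50 = 1102 N·m.
J = πd⁴/32 = π(0.0394)⁴/32 = 2.366×10^-7 m⁴.
θ = T·L/(G·J) = 1102 × 0.445 / (37.7×10⁹ × 2.366×10^-7) = 0.05497 rad.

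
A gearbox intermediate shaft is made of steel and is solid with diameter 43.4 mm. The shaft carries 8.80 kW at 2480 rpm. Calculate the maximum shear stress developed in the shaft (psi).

306 psi

ω = 2π·2480/60 = 259.7 rad/s, so T = P/ω = 8.80×10³ / 259.7 = 33.88 N·m.
J = πd⁴/32 = π(0.0434)⁴/32 = 3.483×10^-7 m⁴.
τ_max = T·r/J = 33.88 × 0.0217 / 3.483×10^-7 = 2.111×10^6 Pa.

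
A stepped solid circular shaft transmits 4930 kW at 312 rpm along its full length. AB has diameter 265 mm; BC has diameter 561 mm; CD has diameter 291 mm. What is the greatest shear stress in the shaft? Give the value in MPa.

41.3 MPa

ω = 2π·312/60 = 32.67 rad/s, so T = P/ω = 4930×10³ / 32.67 = 150900 N·m.
Under the same torque, τ_max = 16T/(πd³) is largest where d is smallest — segment AB (d = 265 mm).
τ_max = 16·150900/(π·(0.265)³) = 4.129×10^7 Pa.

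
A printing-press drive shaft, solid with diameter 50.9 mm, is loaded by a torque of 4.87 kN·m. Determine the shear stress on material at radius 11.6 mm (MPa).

J = πd⁴/32 = π(0.0509)⁴/32 = 6.590×10^-7 m⁴.
Shear stress varies linearly with radius: τ = T·r/J = 4870 × 0.0116 / 6.590×10^-7 = 8.573×10^7 Pa.

85.7 MPa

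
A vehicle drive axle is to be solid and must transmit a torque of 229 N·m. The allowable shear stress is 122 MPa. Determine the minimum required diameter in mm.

For a solid shaft τ_max = 16T/(πd³), so d = (16T/(π τ_allow))^(1/3) = (16·229.0/(π·1.22×10^8))^(1/3) = 0.02122 m.

21.2 mm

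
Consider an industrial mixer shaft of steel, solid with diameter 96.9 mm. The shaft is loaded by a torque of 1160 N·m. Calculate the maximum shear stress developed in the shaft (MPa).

J = πd⁴/32 = π(0.0969)⁴/32 = 8.656×10^-6 m⁴.
τ_max = T·r/J = 1160 × 0.0485 / 8.656×10^-6 = 6.493×10^6 Pa.

6.49 MPa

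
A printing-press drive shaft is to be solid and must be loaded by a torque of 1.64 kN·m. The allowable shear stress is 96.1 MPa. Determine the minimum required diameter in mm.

For a solid shaft τ_max = 16T/(πd³), so d = (16T/(π τ_allow))^(1/3) = (16·1640/(π·9.61×10^7))^(1/3) = 0.04430 m.

44.3 mm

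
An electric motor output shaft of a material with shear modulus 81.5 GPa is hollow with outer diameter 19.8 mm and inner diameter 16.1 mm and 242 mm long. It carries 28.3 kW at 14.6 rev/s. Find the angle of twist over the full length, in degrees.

ω = 2π·14.6 = 91.73 rad/s, so T = P/ω = 28.3×10³ / 91.73 = 308.5 N·m.
J = π(d_o⁴ − d_i⁴)/32 = π(0.0198⁴ − 0.0161⁴)/32 = 8.493×10^-9 m⁴.
θ = T·L/(G·J) = 308.5 × 0.242 / (81.5×10⁹ × 8.493×10^-9) = 0.1079 rad.

6.18°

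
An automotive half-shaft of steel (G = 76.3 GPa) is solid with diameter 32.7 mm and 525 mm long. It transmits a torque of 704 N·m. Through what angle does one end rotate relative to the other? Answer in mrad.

43.2 mrad

J = πd⁴/32 = π(0.0327)⁴/32 = 1.123×10^-7 m⁴.
θ = T·L/(G·J) = 704.0 × 0.525 / (76.3×10⁹ × 1.123×10^-7) = 0.04315 rad.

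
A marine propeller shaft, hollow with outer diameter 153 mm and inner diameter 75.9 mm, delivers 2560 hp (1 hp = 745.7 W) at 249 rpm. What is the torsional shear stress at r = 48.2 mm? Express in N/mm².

69.8 N/mm²

ω = 2π·249/60 = 26.08 rad/s, so T = P/ω = 2560×745.7 / 26.08 = 73210 N·m.
J = π(d_o⁴ − d_i⁴)/32 = π(0.153⁴ − 0.0759⁴)/32 = 5.054×10^-5 m⁴.
Shear stress varies linearly with radius: τ = T·r/J = 73210 × 0.0482 / 5.054×10^-5 = 6.982×10^7 Pa.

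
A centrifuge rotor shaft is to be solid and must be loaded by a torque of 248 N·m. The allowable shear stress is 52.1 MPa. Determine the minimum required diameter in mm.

28.9 mm

For a solid shaft τ_max = 16T/(πd³), so d = (16T/(π τ_allow))^(1/3) = (16·248.0/(π·5.21×10^7))^(1/3) = 0.02894 m.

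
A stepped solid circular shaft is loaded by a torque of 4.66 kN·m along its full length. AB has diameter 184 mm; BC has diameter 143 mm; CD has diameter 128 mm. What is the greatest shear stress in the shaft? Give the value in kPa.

11300 kPa

Under the same torque, τ_max = 16T/(πd³) is largest where d is smallest — segment CD (d = 128 mm).
τ_max = 16·4660/(π·(0.128)³) = 1.132×10^7 Pa.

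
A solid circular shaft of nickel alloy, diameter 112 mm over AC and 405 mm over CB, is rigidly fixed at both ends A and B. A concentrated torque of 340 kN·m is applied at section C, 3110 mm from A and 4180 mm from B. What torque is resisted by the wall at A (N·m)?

2650 N·m

Compatibility: T_A·a/J_AC = T_B·b/J_CB with T_A + T_B = T₀.
J_AC = 1.54×10^-5 m⁴, J_CB = 2.64×10^-3 m⁴, so T_A = T₀·(J_AC/a)/((J_AC/a)+(J_CB/b)) = 2652 N·m, T_B = 337300 N·m.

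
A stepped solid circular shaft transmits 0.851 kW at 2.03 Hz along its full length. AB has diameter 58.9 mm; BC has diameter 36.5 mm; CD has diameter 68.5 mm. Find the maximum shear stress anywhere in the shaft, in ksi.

1.01 ksi

ω = 2π·2.03 = 12.75 rad/s, so T = P/ω = 0.851×10³ / 12.75 = 66.72 N·m.
Under the same torque, τ_max = 16T/(πd³) is largest where d is smallest — segment BC (d = 36.5 mm).
τ_max = 16·66.72/(π·(0.0365)³) = 6.988×10^6 Pa.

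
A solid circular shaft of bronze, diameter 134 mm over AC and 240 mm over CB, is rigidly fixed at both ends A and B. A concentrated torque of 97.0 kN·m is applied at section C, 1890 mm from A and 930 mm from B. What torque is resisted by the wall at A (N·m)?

4430 N·m

Compatibility: T_A·a/J_AC = T_B·b/J_CB with T_A + T_B = T₀.
J_AC = 3.17×10^-5 m⁴, J_CB = 3.26×10^-4 m⁴, so T_A = T₀·(J_AC/a)/((J_AC/a)+(J_CB/b)) = 4427 N·m, T_B = 92570 N·m.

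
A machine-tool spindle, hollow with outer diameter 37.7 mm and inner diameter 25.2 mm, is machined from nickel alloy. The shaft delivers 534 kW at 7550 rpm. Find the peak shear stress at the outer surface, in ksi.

ω = 2π·7550/60 = 790.6 rad/s, so T = P/ω = 534×10³ / 790.6 = 675.4 N·m.
J = π(d_o⁴ − d_i⁴)/32 = π(0.0377⁴ − 0.0252⁴)/32 = 1.587×10^-7 m⁴.
τ_max = T·r/J = 675.4 × 0.0189 / 1.587×10^-7 = 8.021×10^7 Pa.

11.6 ksi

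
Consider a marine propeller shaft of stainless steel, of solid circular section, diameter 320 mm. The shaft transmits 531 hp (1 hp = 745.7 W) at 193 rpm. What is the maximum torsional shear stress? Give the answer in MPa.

3.05 MPa

ω = 2π·193/60 = 20.21 rad/s, so T = P/ω = 531×745.7 / 20.21 = 19590 N·m.
J = πd⁴/32 = π(0.320)⁴/32 = 1.029×10^-3 m⁴.
τ_max = T·r/J = 19590 × 0.160 / 1.029×10^-3 = 3.045×10^6 Pa.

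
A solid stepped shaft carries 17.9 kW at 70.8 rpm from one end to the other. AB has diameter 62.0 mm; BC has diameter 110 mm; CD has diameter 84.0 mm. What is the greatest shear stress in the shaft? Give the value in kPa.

ω = 2π·70.8/60 = 7.414 rad/s, so T = P/ω = 17.9×10³ / 7.414 = 2414 N·m.
Under the same torque, τ_max = 16T/(πd³) is largest where d is smallest — segment AB (d = 62.0 mm).
τ_max = 16·2414/(π·(0.0620)³) = 5.159×10^7 Pa.

51600 kPa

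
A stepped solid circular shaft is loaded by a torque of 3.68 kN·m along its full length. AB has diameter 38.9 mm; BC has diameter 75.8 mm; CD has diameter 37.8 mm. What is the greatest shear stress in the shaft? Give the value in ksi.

Under the same torque, τ_max = 16T/(πd³) is largest where d is smallest — segment CD (d = 37.8 mm).
τ_max = 16·3680/(π·(0.0378)³) = 3.470×10^8 Pa.

50.3 ksi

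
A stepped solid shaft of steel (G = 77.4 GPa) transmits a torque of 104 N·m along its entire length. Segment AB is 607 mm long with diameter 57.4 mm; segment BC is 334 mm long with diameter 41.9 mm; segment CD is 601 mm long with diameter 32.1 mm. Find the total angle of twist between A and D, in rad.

0.0100 rad

J_AB = π(0.0574)⁴/32 = 1.07×10^-6 m⁴; J_BC = π(0.0419)⁴/32 = 3.03×10^-7 m⁴; J_CD = π(0.0321)⁴/32 = 1.04×10^-7 m⁴.
θ = (T/G)·Σ L_i/J_i = (104.0/77.4×10⁹)·(0.607/1.07×10^-6 + 0.334/3.03×10^-7 + 0.601/1.04×10^-7) = 9.996×10^-3 rad.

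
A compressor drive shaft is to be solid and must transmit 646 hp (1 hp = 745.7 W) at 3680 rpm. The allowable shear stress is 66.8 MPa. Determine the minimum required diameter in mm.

ω = 2π·3680/60 = 385.4 rad/s, so T = P/ω = 646×745.7 / 385.4 = 1250 N·m.
For a solid shaft τ_max = 16T/(πd³), so d = (16T/(π τ_allow))^(1/3) = (16·1250/(π·6.68×10^7))^(1/3) = 0.04568 m.

45.7 mm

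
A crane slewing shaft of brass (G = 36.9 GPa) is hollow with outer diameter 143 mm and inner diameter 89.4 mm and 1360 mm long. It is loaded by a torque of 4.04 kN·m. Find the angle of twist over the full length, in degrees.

0.245°

J = π(d_o⁴ − d_i⁴)/32 = π(0.143⁴ − 0.0894⁴)/32 = 3.478×10^-5 m⁴.
θ = T·L/(G·J) = 4040 × 1.36 / (36.9×10⁹ × 3.478×10^-5) = 4.281×10^-3 rad.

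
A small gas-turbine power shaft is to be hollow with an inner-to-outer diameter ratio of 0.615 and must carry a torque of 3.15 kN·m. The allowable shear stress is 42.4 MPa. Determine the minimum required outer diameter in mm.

76.1 mm

For a hollow shaft with d_i/d_o = 0.615: τ_max = 16T/(π d_o³ (1−k⁴)), so d_o = [16T/(π τ_allow (1−k⁴))]^(1/3) = [16·3150/(π·4.24×10^7·0.8569)]^(1/3) = 0.07615 m.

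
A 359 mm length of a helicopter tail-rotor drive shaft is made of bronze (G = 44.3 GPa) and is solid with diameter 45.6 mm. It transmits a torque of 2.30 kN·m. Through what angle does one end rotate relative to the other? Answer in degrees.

J = πd⁴/32 = π(0.0456)⁴/32 = 4.245×10^-7 m⁴.
θ = T·L/(G·J) = 2300 × 0.359 / (44.3×10⁹ × 4.245×10^-7) = 0.04391 rad.

2.52°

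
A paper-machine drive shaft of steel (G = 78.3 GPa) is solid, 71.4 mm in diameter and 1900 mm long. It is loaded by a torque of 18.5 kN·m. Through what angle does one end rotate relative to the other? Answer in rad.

J = πd⁴/32 = π(0.0714)⁴/32 = 2.551×10^-6 m⁴.
θ = T·L/(G·J) = 18500 × 1.90 / (78.3×10⁹ × 2.551×10^-6) = 0.1759 rad.

0.176 rad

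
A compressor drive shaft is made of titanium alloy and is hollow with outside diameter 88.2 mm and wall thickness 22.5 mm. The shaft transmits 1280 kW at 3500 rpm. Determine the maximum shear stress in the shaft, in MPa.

27.5 MPa

ω = 2π·3500/60 = 366.5 rad/s, so T = P/ω = 1280×10³ / 366.5 = 3492 N·m.
J = π(d_o⁴ − d_i⁴)/32 = π(0.0882⁴ − 0.0432⁴)/32 = 5.599×10^-6 m⁴.
τ_max = T·r/J = 3492 × 0.0441 / 5.599×10^-6 = 2.751×10^7 Pa.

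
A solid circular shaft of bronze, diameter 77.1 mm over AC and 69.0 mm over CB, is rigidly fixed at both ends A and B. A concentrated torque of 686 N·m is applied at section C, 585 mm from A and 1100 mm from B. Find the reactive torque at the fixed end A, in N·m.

512 N·m

Compatibility: T_A·a/J_AC = T_B·b/J_CB with T_A + T_B = T₀.
J_AC = 3.47×10^-6 m⁴, J_CB = 2.23×10^-6 m⁴, so T_A = T₀·(J_AC/a)/((J_AC/a)+(J_CB/b)) = 511.5 N·m, T_B = 174.5 N·m.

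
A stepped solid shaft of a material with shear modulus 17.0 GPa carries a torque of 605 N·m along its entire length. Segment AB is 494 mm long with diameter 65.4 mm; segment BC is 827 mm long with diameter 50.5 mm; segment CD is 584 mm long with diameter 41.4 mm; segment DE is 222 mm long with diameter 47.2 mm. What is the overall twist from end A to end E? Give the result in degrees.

8.26°

J_AB = π(0.0654)⁴/32 = 1.80×10^-6 m⁴; J_BC = π(0.0505)⁴/32 = 6.39×10^-7 m⁴; J_CD = π(0.0414)⁴/32 = 2.88×10^-7 m⁴; J_DE = π(0.0472)⁴/32 = 4.87×10^-7 m⁴.
θ = (T/G)·Σ L_i/J_i = (605.0/17.0×10⁹)·(0.494/1.80×10^-6 + 0.827/6.39×10^-7 + 0.584/2.88×10^-7 + 0.222/4.87×10^-7) = 0.1442 rad.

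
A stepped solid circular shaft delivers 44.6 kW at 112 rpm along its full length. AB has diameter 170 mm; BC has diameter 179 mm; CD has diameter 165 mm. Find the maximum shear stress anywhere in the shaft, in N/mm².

ω = 2π·112/60 = 11.73 rad/s, so T = P/ω = 44.6×10³ / 11.73 = 3803 N·m.
Under the same torque, τ_max = 16T/(πd³) is largest where d is smallest — segment CD (d = 165 mm).
τ_max = 16·3803/(π·(0.165)³) = 4.311×10^6 Pa.

4.31 N/mm²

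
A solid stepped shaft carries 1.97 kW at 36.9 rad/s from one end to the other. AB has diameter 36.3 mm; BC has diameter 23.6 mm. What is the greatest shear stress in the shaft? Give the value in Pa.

ω = 36.9 rad/s, so T = P/ω = 1.97×10³ / 36.90 = 53.39 N·m.
Under the same torque, τ_max = 16T/(πd³) is largest where d is smallest — segment BC (d = 23.6 mm).
τ_max = 16·53.39/(π·(0.0236)³) = 2.069×10^7 Pa.

2.07e7 Pa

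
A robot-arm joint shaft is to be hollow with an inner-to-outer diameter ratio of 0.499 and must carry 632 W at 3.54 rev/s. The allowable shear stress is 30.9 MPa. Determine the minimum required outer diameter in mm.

17.1 mm

ω = 2π·3.54 = 22.24 rad/s, so T = P/ω = 632 / 22.24 = 28.41 N·m.
For a hollow shaft with d_i/d_o = 0.499: τ_max = 16T/(π d_o³ (1−k⁴)), so d_o = [16T/(π τ_allow (1−k⁴))]^(1/3) = [16·28.41/(π·3.09×10^7·0.9380)]^(1/3) = 0.01709 m.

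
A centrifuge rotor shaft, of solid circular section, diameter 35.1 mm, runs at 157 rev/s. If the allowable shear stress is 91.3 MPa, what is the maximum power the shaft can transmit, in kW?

J = πd⁴/32 = π(0.0351)⁴/32 = 1.490×10^-7 m⁴.
T_max = τ_allow·J/r = 9.13×10^7 × 1.490×10^-7 / 0.0175 = 775.2 N·m.
ω = 2π·157 = 986.5 rad/s, so P_max = T_max·ω = 7.647×10^5 W.

765 kW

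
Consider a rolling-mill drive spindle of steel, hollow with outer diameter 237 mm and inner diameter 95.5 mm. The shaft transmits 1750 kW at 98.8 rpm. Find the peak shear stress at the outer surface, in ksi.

9.64 ksi

ω = 2π·98.8/60 = 10.35 rad/s, so T = P/ω = 1750×10³ / 10.35 = 169100 N·m.
J = π(d_o⁴ − d_i⁴)/32 = π(0.237⁴ − 0.0955⁴)/32 = 3.016×10^-4 m⁴.
τ_max = T·r/J = 169100 × 0.118 / 3.016×10^-4 = 6.646×10^7 Pa.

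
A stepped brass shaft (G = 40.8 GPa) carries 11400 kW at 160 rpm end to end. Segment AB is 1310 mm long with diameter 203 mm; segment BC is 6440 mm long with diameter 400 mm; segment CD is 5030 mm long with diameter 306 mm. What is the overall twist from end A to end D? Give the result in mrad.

271 mrad

ω = 2π·160/60 = 16.76 rad/s, so T = P/ω = 11400×10³ / 16.76 = 680400 N·m.
J_AB = π(0.203)⁴/32 = 1.67×10^-4 m⁴; J_BC = π(0.400)⁴/32 = 2.51×10^-3 m⁴; J_CD = π(0.306)⁴/32 = 8.61×10^-4 m⁴.
θ = (T/G)·Σ L_i/J_i = (680400/40.8×10⁹)·(1.31/1.67×10^-4 + 6.44/2.51×10^-3 + 5.03/8.61×10^-4) = 0.2712 rad.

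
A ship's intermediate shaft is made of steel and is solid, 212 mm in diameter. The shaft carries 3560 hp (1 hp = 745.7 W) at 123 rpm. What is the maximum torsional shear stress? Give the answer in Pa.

1.10e8 Pa

ω = 2π·123/60 = 12.88 rad/s, so T = P/ω = 3560×745.7 / 12.88 = 206100 N·m.
J = πd⁴/32 = π(0.212)⁴/32 = 1.983×10^-4 m⁴.
τ_max = T·r/J = 206100 × 0.106 / 1.983×10^-4 = 1.102×10^8 Pa.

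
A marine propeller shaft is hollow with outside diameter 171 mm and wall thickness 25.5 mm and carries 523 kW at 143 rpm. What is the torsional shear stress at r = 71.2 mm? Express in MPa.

39.1 MPa

ω = 2π·143/60 = 14.97 rad/s, so T = P/ω = 523×10³ / 14.97 = 34930 N·m.
J = π(d_o⁴ − d_i⁴)/32 = π(0.171⁴ − 0.120⁴)/32 = 6.359×10^-5 m⁴.
Shear stress varies linearly with radius: τ = T·r/J = 34930 × 0.0712 / 6.359×10^-5 = 3.911×10^7 Pa.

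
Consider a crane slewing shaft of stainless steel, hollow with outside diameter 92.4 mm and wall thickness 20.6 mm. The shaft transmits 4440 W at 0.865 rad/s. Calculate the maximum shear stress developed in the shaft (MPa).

36.6 MPa

ω = 0.865 rad/s, so T = P/ω = 4440 / 0.8650 = 5133 N·m.
J = π(d_o⁴ − d_i⁴)/32 = π(0.0924⁴ − 0.0512⁴)/32 = 6.482×10^-6 m⁴.
τ_max = T·r/J = 5133 × 0.0462 / 6.482×10^-6 = 3.659×10^7 Pa.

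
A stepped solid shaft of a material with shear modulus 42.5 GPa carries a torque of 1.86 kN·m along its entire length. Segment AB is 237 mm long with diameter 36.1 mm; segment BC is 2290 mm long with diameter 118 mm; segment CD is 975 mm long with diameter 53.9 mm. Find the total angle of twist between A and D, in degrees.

J_AB = π(0.0361)⁴/32 = 1.67×10^-7 m⁴; J_BC = π(0.118)⁴/32 = 1.90×10^-5 m⁴; J_CD = π(0.0539)⁴/32 = 8.29×10^-7 m⁴.
θ = (T/G)·Σ L_i/J_i = (1860/42.5×10⁹)·(0.237/1.67×10^-7 + 2.29/1.90×10^-5 + 0.975/8.29×10^-7) = 0.1190 rad.

6.82°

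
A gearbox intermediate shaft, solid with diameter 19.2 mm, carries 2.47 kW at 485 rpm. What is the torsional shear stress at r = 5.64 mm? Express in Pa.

ω = 2π·485/60 = 50.79 rad/s, so T = P/ω = 2.47×10³ / 50.79 = 48.63 N·m.
J = πd⁴/32 = π(0.0192)⁴/32 = 1.334×10^-8 m⁴.
Shear stress varies linearly with radius: τ = T·r/J = 48.63 × 0.00564 / 1.334×10^-8 = 2.056×10^7 Pa.

2.06e7 Pa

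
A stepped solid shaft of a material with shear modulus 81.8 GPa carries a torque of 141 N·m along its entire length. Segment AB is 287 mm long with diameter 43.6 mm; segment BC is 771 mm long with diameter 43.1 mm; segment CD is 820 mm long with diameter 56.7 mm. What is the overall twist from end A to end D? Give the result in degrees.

J_AB = π(0.0436)⁴/32 = 3.55×10^-7 m⁴; J_BC = π(0.0431)⁴/32 = 3.39×10^-7 m⁴; J_CD = π(0.0567)⁴/32 = 1.01×10^-6 m⁴.
θ = (T/G)·Σ L_i/J_i = (141.0/81.8×10⁹)·(0.287/3.55×10^-7 + 0.771/3.39×10^-7 + 0.820/1.01×10^-6) = 6.710×10^-3 rad.

0.384°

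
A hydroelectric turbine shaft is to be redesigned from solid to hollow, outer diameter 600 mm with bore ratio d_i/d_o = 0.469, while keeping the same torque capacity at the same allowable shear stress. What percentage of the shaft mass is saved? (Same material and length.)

19.4 %

Equal τ_max and T ⇒ the solid shaft needs d_s³ = d_o³(1−k⁴), so d_s = 600·(1−0.469⁴)^(1/3) = 590.2 mm.
Area ratio A_h/A_s = d_o²(1−k²)/d_s² = (1−k²)/(1−k⁴)^(2/3) = 0.8063.
Mass saving = 1 − 0.8063 = 19.4 %.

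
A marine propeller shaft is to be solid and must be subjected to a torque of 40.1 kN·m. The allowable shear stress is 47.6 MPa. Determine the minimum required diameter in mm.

162 mm

For a solid shaft τ_max = 16T/(πd³), so d = (16T/(π τ_allow))^(1/3) = (16·40100/(π·4.76×10^7))^(1/3) = 0.1625 m.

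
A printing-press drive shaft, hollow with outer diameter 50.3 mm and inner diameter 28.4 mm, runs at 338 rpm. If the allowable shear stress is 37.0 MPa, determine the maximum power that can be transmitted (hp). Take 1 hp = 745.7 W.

39.4 hp

J = π(d_o⁴ − d_i⁴)/32 = π(0.0503⁴ − 0.0284⁴)/32 = 5.646×10^-7 m⁴.
T_max = τ_allow·J/r = 3.70×10^7 × 5.646×10^-7 / 0.0251 = 830.6 N·m.
ω = 2π·338/60 = 35.40 rad/s, so P_max = T_max·ω = 2.940×10^4 W.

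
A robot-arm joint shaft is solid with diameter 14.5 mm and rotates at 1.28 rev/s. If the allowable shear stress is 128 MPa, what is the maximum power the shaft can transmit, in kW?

J = πd⁴/32 = π(0.0145)⁴/32 = 4.340×10^-9 m⁴.
T_max = τ_allow·J/r = 1.28×10^8 × 4.340×10^-9 / 0.00725 = 76.62 N·m.
ω = 2π·1.28 = 8.042 rad/s, so P_max = T_max·ω = 616.2 W.

0.616 kW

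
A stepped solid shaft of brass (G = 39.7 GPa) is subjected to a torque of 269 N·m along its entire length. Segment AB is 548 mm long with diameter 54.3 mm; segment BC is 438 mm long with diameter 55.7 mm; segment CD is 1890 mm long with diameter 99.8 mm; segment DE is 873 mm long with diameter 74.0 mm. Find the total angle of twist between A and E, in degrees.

J_AB = π(0.0543)⁴/32 = 8.53×10^-7 m⁴; J_BC = π(0.0557)⁴/32 = 9.45×10^-7 m⁴; J_CD = π(0.0998)⁴/32 = 9.74×10^-6 m⁴; J_DE = π(0.0740)⁴/32 = 2.94×10^-6 m⁴.
θ = (T/G)·Σ L_i/J_i = (269.0/39.7×10⁹)·(0.548/8.53×10^-7 + 0.438/9.45×10^-7 + 1.89/9.74×10^-6 + 0.873/2.94×10^-6) = 0.01082 rad.

0.620°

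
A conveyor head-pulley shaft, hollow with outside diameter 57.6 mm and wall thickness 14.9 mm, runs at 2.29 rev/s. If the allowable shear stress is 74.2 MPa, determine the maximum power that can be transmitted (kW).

J = π(d_o⁴ − d_i⁴)/32 = π(0.0576⁴ − 0.0278⁴)/32 = 1.022×10^-6 m⁴.
T_max = τ_allow·J/r = 7.42×10^7 × 1.022×10^-6 / 0.0288 = 2633 N·m.
ω = 2π·2.29 = 14.39 rad/s, so P_max = T_max·ω = 3.789×10^4 W.

37.9 kW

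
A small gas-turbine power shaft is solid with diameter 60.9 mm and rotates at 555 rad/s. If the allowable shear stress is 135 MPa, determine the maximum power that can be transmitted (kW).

3320 kW

J = πd⁴/32 = π(0.0609)⁴/32 = 1.350×10^-6 m⁴.
T_max = τ_allow·J/r = 1.35×10^8 × 1.350×10^-6 / 0.0304 = 5987 N·m.
ω = 555 rad/s, so P_max = T_max·ω = 3.323×10^6 W.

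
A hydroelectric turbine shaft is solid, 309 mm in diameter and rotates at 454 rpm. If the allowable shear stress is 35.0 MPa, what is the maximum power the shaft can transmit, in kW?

J = πd⁴/32 = π(0.309)⁴/32 = 8.950×10^-4 m⁴.
T_max = τ_allow·J/r = 3.50×10^7 × 8.950×10^-4 / 0.154 = 202800 N·m.
ω = 2π·454/60 = 47.54 rad/s, so P_max = T_max·ω = 9.640×10^6 W.

9640 kW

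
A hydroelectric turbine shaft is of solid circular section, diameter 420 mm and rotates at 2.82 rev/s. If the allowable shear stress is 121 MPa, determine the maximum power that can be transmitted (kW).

J = πd⁴/32 = π(0.420)⁴/32 = 3.055×10^-3 m⁴.
T_max = τ_allow·J/r = 1.21×10^8 × 3.055×10^-3 / 0.210 = 1.760e6 N·m.
ω = 2π·2.82 = 17.72 rad/s, so P_max = T_max·ω = 3.119×10^7 W.

31200 kW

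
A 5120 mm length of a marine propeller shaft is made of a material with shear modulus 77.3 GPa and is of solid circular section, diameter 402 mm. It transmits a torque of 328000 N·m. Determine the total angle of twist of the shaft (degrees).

0.485°

J = πd⁴/32 = π(0.402)⁴/32 = 2.564×10^-3 m⁴.
θ = T·L/(G·J) = 328000 × 5.12 / (77.3×10⁹ × 2.564×10^-3) = 8.473×10^-3 rad.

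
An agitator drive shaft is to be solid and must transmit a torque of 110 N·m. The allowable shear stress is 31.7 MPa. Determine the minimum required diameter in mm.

For a solid shaft τ_max = 16T/(πd³), so d = (16T/(π τ_allow))^(1/3) = (16·110.0/(π·3.17×10^7))^(1/3) = 0.02605 m.

26.0 mm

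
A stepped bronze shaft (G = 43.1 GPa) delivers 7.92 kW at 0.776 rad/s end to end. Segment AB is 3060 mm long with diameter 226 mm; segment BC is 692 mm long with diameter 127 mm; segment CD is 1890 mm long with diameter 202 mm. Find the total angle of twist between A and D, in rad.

0.0120 rad

ω = 0.776 rad/s, so T = P/ω = 7.92×10³ / 0.7760 = 10210 N·m.
J_AB = π(0.226)⁴/32 = 2.56×10^-4 m⁴; J_BC = π(0.127)⁴/32 = 2.55×10^-5 m⁴; J_CD = π(0.202)⁴/32 = 1.63×10^-4 m⁴.
θ = (T/G)·Σ L_i/J_i = (10210/43.1×10⁹)·(3.06/2.56×10^-4 + 0.692/2.55×10^-5 + 1.89/1.63×10^-4) = 0.01198 rad.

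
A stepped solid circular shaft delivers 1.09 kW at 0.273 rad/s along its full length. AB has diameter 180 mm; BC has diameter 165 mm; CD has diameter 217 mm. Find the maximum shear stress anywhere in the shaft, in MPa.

ω = 0.273 rad/s, so T = P/ω = 1.09×10³ / 0.2730 = 3993 N·m.
Under the same torque, τ_max = 16T/(πd³) is largest where d is smallest — segment BC (d = 165 mm).
τ_max = 16·3993/(π·(0.165)³) = 4.527×10^6 Pa.

4.53 MPa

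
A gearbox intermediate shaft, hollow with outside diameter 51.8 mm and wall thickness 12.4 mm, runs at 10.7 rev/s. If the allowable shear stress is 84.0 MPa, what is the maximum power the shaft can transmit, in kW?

J = π(d_o⁴ − d_i⁴)/32 = π(0.0518⁴ − 0.0270⁴)/32 = 6.547×10^-7 m⁴.
T_max = τ_allow·J/r = 8.40×10^7 × 6.547×10^-7 / 0.0259 = 2123 N·m.
ω = 2π·10.7 = 67.23 rad/s, so P_max = T_max·ω = 1.427×10^5 W.

143 kW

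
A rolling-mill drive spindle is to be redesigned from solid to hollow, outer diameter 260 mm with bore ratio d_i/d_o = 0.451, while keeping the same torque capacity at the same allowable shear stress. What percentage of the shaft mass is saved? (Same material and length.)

18.1 %

Equal τ_max and T ⇒ the solid shaft needs d_s³ = d_o³(1−k⁴), so d_s = 260·(1−0.451⁴)^(1/3) = 256.4 mm.
Area ratio A_h/A_s = d_o²(1−k²)/d_s² = (1−k²)/(1−k⁴)^(2/3) = 0.8194.
Mass saving = 1 − 0.8194 = 18.1 %.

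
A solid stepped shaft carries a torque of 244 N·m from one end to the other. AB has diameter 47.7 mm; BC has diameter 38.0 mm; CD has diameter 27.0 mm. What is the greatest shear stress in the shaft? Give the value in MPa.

Under the same torque, τ_max = 16T/(πd³) is largest where d is smallest — segment CD (d = 27.0 mm).
τ_max = 16·244.0/(π·(0.0270)³) = 6.313×10^7 Pa.

63.1 MPa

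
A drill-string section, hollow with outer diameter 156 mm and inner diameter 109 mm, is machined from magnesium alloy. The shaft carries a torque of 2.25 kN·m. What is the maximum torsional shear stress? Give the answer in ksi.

0.575 ksi

J = π(d_o⁴ − d_i⁴)/32 = π(0.156⁴ − 0.109⁴)/32 = 4.428×10^-5 m⁴.
τ_max = T·r/J = 2250 × 0.0780 / 4.428×10^-5 = 3.963×10^6 Pa.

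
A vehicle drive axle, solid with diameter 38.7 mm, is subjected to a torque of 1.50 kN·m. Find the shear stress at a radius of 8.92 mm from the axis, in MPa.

J = πd⁴/32 = π(0.0387)⁴/32 = 2.202×10^-7 m⁴.
Shear stress varies linearly with radius: τ = T·r/J = 1500 × 0.00892 / 2.202×10^-7 = 6.076×10^7 Pa.

60.8 MPa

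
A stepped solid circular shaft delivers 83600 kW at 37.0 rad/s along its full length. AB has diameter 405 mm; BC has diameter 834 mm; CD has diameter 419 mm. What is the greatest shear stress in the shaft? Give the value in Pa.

ω = 37.0 rad/s, so T = P/ω = 83600×10³ / 37.00 = 2.259e6 N·m.
Under the same torque, τ_max = 16T/(πd³) is largest where d is smallest — segment AB (d = 405 mm).
τ_max = 16·2.259e6/(π·(0.405)³) = 1.732×10^8 Pa.

1.73e8 Pa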